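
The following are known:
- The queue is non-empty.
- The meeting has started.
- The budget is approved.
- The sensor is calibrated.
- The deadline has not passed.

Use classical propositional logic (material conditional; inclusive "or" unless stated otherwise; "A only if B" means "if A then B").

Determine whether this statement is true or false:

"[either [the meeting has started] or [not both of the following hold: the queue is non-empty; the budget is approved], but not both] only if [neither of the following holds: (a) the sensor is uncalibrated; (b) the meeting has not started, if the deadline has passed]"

Let R = "the meeting has started" (T), D = "the queue is empty" (F), W = "the budget is approved" (T), V = "the sensor is calibrated" (T), M = "the deadline has passed" (F).
This is (R ⊕ (¬D ↑ W)) → (¬V ↓ (M → ¬R)).

¬D = ¬F = T
¬D ↑ W = T ↑ T = F
R ⊕ (¬D ↑ W) = T ⊕ F = T
¬V = ¬T = F
¬R = ¬T = F
M → ¬R = F → F = T
¬V ↓ (M → ¬R) = F ↓ T = F
(R ⊕ (¬D ↑ W)) → (¬V ↓ (M → ¬R)) = T → F = F

False.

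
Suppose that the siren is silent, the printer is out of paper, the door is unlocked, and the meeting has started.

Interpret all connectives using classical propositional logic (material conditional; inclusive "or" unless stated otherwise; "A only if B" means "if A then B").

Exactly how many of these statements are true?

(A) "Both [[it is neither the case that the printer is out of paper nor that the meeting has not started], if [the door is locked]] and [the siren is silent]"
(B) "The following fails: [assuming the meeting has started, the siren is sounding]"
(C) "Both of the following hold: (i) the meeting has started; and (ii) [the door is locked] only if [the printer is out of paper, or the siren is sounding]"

Let U = "the door is locked" (F), Q = "the printer has paper" (F), H = "the meeting has started" (T), L = "the siren is sounding" (F).

(A): In symbols: (U -> (~Q nor ~H)) & ~L

~Q = ~F = T
~H = ~T = F
~Q nor ~H = T nor F = F
U -> (~Q nor ~H) = F -> F = T
~L = ~F = T
(U -> (~Q nor ~H)) & ~L = T & T = T
Thus (A) is true.

(B): Parsed as ~(H -> L)

H -> L = T -> F = F
~(H -> L) = ~F = T
So (B) is true.

(C): Parsed as H & (U -> (~Q | L))

~Q = ~F = T
~Q | L = T | F = T
U -> (~Q | L) = F -> T = T
H & (U -> (~Q | L)) = T & T = T
Thus (C) is true.

Count: 3.

3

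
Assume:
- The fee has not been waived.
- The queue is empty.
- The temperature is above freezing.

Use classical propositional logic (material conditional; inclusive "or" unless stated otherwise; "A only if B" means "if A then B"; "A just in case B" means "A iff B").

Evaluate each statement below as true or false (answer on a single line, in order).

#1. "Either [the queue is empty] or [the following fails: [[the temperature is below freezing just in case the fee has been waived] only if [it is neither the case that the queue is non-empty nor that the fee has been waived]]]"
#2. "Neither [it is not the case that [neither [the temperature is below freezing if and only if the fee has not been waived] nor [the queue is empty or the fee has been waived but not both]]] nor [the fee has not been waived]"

#1 true, #2 false

Let G = "the queue is empty" (T), S = "the temperature is below freezing" (F), L = "the fee has been waived" (F).

#1: Parsed as G ∨ ¬((S ↔ L) → (¬G ↓ L))

S ↔ L = F ↔ F = T
¬G = ¬T = F
¬G ↓ L = F ↓ F = T
(S ↔ L) → (¬G ↓ L) = T → T = T
¬((S ↔ L) → (¬G ↓ L)) = ¬T = F
G ∨ ¬((S ↔ L) → (¬G ↓ L)) = T ∨ F = T
Hence #1 is true.

#2: Parsed as ¬((S ↔ ¬L) ↓ (G ⊕ L)) ↓ ¬L

¬L = ¬F = T
S ↔ ¬L = F ↔ T = F
G ⊕ L = T ⊕ F = T
(S ↔ ¬L) ↓ (G ⊕ L) = F ↓ T = F
¬((S ↔ ¬L) ↓ (G ⊕ L)) = ¬F = T
¬L = ¬F = T
¬((S ↔ ¬L) ↓ (G ⊕ L)) ↓ ¬L = T ↓ T = F
So #2 is false.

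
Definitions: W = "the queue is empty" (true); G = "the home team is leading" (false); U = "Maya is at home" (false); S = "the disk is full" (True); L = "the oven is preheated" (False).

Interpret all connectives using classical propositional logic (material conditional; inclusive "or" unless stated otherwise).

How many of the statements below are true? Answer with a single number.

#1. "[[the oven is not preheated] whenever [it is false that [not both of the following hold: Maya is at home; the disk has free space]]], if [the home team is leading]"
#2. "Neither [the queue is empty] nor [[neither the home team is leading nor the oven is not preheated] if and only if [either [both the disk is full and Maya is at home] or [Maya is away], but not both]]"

1

#1: Parsed as G -> (~(U nand ~S) -> ~L)

~S = ~T = F
U nand ~S = F nand F = T
~(U nand ~S) = ~T = F
~L = ~F = T
~(U nand ~S) -> ~L = F -> T = T
G -> (~(U nand ~S) -> ~L) = F -> T = T
Hence #1 is true.

#2: This is W nor ((G nor ~L) <-> ((S & U) xor ~U)).

~L = ~F = T
G nor ~L = F nor T = F
S & U = T & F = F
~U = ~F = T
(S & U) xor ~U = F xor T = T
(G nor ~L) <-> ((S & U) xor ~U) = F <-> T = F
W nor ((G nor ~L) <-> ((S & U) xor ~U)) = T nor F = F
Thus #2 is false.

1 of the 2 statements is true (#1).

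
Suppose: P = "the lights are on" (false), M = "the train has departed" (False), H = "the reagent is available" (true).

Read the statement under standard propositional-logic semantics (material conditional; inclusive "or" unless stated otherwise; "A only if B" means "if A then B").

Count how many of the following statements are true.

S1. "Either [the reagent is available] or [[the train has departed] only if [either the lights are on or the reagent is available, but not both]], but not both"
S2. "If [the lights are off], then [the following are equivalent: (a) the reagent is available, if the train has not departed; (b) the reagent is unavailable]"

S1: This is H xor (M -> (P xor H)).

P xor H = F xor T = T
M -> (P xor H) = F -> T = T
H xor (M -> (P xor H)) = T xor T = F
Hence S1 is false.

S2: In symbols: ~P -> ((~M -> H) <-> ~H)

~P = ~F = T
~M = ~F = T
~M -> H = T -> T = T
~H = ~T = F
(~M -> H) <-> ~H = T <-> F = F
~P -> ((~M -> H) <-> ~H) = T -> F = F
Thus S2 is false.

0 of the 2 statements are true (none).

0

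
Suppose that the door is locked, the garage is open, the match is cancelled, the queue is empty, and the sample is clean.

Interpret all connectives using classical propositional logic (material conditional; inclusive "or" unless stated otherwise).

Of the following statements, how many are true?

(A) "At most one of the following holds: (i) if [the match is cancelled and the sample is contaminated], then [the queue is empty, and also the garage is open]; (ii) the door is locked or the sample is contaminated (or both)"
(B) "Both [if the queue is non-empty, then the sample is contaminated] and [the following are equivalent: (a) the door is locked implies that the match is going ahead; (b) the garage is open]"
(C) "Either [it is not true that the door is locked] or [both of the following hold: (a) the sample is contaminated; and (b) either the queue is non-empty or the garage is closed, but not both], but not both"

0

Let L = "the match is cancelled" (T), R = "the sample is contaminated" (F), D = "the queue is empty" (T), U = "the garage is closed" (F), K = "the door is locked" (T).

(A): This is ((L ∧ R) → (D ∧ ¬U)) ↑ (K ∨ R).

L ∧ R = T ∧ F = F
¬U = ¬F = T
D ∧ ¬U = T ∧ T = T
(L ∧ R) → (D ∧ ¬U) = F → T = T
K ∨ R = T ∨ F = T
((L ∧ R) → (D ∧ ¬U)) ↑ (K ∨ R) = T ↑ T = F
So (A) is false.

(B): Formalization: (¬D → R) ∧ ((K → ¬L) ↔ ¬U)

¬D = ¬T = F
¬D → R = F → F = T
¬L = ¬T = F
K → ¬L = T → F = F
¬U = ¬F = T
(K → ¬L) ↔ ¬U = F ↔ T = F
(¬D → R) ∧ ((K → ¬L) ↔ ¬U) = T ∧ F = F
Hence (B) is false.

(C): In symbols: ¬K ⊕ (R ∧ (¬D ⊕ U))

¬K = ¬T = F
¬D = ¬T = F
¬D ⊕ U = F ⊕ F = F
R ∧ (¬D ⊕ U) = F ∧ F = F
¬K ⊕ (R ∧ (¬D ⊕ U)) = F ⊕ F = F
Hence (C) is false.

True statements: 0 (none).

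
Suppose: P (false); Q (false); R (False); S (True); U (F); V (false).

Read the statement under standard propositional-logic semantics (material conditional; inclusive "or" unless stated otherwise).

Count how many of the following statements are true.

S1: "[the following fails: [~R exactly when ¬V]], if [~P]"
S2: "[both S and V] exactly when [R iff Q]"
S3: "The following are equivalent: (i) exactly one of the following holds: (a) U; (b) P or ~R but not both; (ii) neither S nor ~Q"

S1: Parsed as ¬P → ¬(¬R ↔ ¬V)

¬P = ¬F = T
¬R = ¬F = T
¬V = ¬F = T
¬R ↔ ¬V = T ↔ T = T
¬(¬R ↔ ¬V) = ¬T = F
¬P → ¬(¬R ↔ ¬V) = T → F = F
So S1 is false.

S2: Formalization: (S ∧ V) ↔ (R ↔ Q)

S ∧ V = T ∧ F = F
R ↔ Q = F ↔ F = T
(S ∧ V) ↔ (R ↔ Q) = F ↔ T = F
So S2 is false.

S3: In symbols: (U ⊕ (P ⊕ ¬R)) ↔ (S ↓ ¬Q)

¬R = ¬F = T
P ⊕ ¬R = F ⊕ T = T
U ⊕ (P ⊕ ¬R) = F ⊕ T = T
¬Q = ¬F = T
S ↓ ¬Q = T ↓ T = F
(U ⊕ (P ⊕ ¬R)) ↔ (S ↓ ¬Q) = T ↔ F = F
So S3 is false.

True statements: 0 (none).

0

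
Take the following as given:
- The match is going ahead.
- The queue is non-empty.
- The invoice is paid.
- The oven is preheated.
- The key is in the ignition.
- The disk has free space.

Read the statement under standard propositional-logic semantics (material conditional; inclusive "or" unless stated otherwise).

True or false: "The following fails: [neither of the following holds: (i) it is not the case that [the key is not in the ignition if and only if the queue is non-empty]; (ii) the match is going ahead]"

true

Let H = "the key is in the ignition" (T), S = "the queue is empty" (F), P = "the match is cancelled" (F).
Parsed as ¬(¬(¬H ↔ ¬S) ↓ ¬P)

¬H = ¬T = F
¬S = ¬F = T
¬H ↔ ¬S = F ↔ T = F
¬(¬H ↔ ¬S) = ¬F = T
¬P = ¬F = T
¬(¬H ↔ ¬S) ↓ ¬P = T ↓ T = F
¬(¬(¬H ↔ ¬S) ↓ ¬P) = ¬F = T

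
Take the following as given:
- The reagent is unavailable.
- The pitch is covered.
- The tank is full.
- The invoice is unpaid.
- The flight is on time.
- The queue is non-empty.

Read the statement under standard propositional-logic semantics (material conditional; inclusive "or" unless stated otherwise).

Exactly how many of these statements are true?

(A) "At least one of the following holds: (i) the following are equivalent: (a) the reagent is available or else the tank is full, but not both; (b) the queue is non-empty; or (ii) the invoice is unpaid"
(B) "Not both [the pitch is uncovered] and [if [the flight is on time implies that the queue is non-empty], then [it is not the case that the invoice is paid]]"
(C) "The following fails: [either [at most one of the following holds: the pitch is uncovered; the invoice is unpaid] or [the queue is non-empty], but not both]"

3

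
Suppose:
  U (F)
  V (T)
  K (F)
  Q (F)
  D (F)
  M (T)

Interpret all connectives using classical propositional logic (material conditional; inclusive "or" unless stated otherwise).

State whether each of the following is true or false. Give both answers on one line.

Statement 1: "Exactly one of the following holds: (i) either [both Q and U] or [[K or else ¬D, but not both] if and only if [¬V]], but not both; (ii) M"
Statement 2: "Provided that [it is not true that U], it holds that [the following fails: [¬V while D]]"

Statement 1: This is ((Q and U) xor ((K xor not D) iff not V)) xor M.

Q and U = False and False = False
not D = not False = True
K xor not D = False xor True = True
not V = not True = False
(K xor not D) iff not V = True iff False = False
(Q and U) xor ((K xor not D) iff not V) = False xor False = False
((Q and U) xor ((K xor not D) iff not V)) xor M = False xor True = True
So Statement 1 is true.

Statement 2: Parsed as not U -> not (not V and D)

not U = not False = True
not V = not True = False
not V and D = False and False = False
not (not V and D) = not False = True
not U -> not (not V and D) = True -> True = True
Hence Statement 2 is true.

Statement 1 true, Statement 2 true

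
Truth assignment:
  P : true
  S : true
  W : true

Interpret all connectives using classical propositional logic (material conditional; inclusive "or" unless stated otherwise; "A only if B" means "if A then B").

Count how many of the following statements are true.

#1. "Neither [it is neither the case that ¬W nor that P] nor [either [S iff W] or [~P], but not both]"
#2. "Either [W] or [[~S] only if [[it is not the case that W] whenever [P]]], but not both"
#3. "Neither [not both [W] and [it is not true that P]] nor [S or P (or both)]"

#1: Parsed as (¬W ↓ P) ↓ ((S ↔ W) ⊕ ¬P)

¬W = ¬T = F
¬W ↓ P = F ↓ T = F
S ↔ W = T ↔ T = T
¬P = ¬T = F
(S ↔ W) ⊕ ¬P = T ⊕ F = T
(¬W ↓ P) ↓ ((S ↔ W) ⊕ ¬P) = F ↓ T = F
So #1 is false.

#2: Formalization: W ⊕ (¬S → (P → ¬W))

¬S = ¬T = F
¬W = ¬T = F
P → ¬W = T → F = F
¬S → (P → ¬W) = F → F = T
W ⊕ (¬S → (P → ¬W)) = T ⊕ T = F
Thus #2 is false.

#3: In symbols: (W ↑ ¬P) ↓ (S ∨ P)

¬P = ¬T = F
W ↑ ¬P = T ↑ F = T
S ∨ P = T ∨ T = T
(W ↑ ¬P) ↓ (S ∨ P) = T ↓ T = F
So #3 is false.

True statements: 0 (none).

0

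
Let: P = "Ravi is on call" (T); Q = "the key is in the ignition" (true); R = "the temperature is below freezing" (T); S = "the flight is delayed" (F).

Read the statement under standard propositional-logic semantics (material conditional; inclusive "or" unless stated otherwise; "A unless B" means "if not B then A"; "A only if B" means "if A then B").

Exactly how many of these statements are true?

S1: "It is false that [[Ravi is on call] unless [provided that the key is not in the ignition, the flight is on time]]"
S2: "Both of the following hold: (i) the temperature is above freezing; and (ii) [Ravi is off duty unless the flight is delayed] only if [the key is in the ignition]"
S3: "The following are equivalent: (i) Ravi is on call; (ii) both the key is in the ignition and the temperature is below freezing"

S1: Parsed as ~(P | (~Q -> ~S))

~Q = ~T = F
~S = ~F = T
~Q -> ~S = F -> T = T
P | (~Q -> ~S) = T | T = T
~(P | (~Q -> ~S)) = ~T = F
Hence S1 is false.

S2: In symbols: ~R & ((~P | S) -> Q)

~R = ~T = F
~P = ~T = F
~P | S = F | F = F
(~P | S) -> Q = F -> T = T
~R & ((~P | S) -> Q) = F & T = F
Hence S2 is false.

S3: Formalization: P <-> (Q & R)

Q & R = T & T = T
P <-> (Q & R) = T <-> T = T
Hence S3 is true.

1 of the 3 statements is true (S3).

1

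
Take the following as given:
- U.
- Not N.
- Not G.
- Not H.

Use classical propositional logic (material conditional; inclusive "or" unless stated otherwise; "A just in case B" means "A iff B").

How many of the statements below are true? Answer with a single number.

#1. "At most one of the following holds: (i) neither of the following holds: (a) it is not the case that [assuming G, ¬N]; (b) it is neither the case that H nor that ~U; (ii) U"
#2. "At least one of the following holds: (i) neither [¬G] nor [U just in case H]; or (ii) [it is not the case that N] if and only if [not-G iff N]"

#1: In symbols: (¬(G → ¬N) ↓ (H ↓ ¬U)) ↑ U

¬N = ¬F = T
G → ¬N = F → T = T
¬(G → ¬N) = ¬T = F
¬U = ¬T = F
H ↓ ¬U = F ↓ F = T
¬(G → ¬N) ↓ (H ↓ ¬U) = F ↓ T = F
(¬(G → ¬N) ↓ (H ↓ ¬U)) ↑ U = F ↑ T = T
Hence #1 is true.

#2: Formalization: (¬G ↓ (U ↔ H)) ∨ (¬N ↔ (¬G ↔ N))

¬G = ¬F = T
U ↔ H = T ↔ F = F
¬G ↓ (U ↔ H) = T ↓ F = F
¬N = ¬F = T
¬G = ¬F = T
¬G ↔ N = T ↔ F = F
¬N ↔ (¬G ↔ N) = T ↔ F = F
(¬G ↓ (U ↔ H)) ∨ (¬N ↔ (¬G ↔ N)) = F ∨ F = F
So #2 is false.

1 of the 2 statements is true (#1).

1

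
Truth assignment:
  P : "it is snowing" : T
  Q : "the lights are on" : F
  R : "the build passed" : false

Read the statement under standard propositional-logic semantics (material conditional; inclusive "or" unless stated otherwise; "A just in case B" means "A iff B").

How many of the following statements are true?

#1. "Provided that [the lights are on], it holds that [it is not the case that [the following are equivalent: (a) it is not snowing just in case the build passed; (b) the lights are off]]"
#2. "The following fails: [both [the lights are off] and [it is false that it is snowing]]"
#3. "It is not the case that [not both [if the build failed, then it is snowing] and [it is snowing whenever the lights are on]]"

3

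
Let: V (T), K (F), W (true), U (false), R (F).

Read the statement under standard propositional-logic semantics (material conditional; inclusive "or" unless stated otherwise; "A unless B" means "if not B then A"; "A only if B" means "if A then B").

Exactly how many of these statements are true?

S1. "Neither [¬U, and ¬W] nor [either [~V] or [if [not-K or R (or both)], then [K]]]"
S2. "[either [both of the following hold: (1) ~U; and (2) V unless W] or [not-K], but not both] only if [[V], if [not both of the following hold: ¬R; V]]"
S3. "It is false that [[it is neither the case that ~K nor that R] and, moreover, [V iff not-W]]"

3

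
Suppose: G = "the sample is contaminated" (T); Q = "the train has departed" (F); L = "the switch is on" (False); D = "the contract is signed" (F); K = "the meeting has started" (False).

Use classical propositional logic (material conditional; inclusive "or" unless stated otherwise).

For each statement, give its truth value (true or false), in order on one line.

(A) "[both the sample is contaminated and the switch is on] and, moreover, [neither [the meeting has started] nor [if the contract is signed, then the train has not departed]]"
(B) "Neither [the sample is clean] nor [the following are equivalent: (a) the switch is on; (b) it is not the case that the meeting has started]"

(A) false; (B) true

(A): This is (G & L) & (K nor (D -> ~Q)).

G & L = T & F = F
~Q = ~F = T
D -> ~Q = F -> T = T
K nor (D -> ~Q) = F nor T = F
(G & L) & (K nor (D -> ~Q)) = F & F = F
So (A) is false.

(B): In symbols: ~G nor (L <-> ~K)

~G = ~T = F
~K = ~F = T
L <-> ~K = F <-> T = F
~G nor (L <-> ~K) = F nor F = T
Hence (B) is true.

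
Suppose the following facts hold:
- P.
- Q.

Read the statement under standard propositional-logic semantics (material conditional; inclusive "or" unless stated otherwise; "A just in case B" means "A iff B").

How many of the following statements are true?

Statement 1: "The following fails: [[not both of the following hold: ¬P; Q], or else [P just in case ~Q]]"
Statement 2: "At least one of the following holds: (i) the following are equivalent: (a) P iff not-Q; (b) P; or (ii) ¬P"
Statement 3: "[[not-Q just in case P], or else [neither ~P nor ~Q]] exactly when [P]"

1

Statement 1: In symbols: ~((~P nand Q) | (P <-> ~Q))

~P = ~T = F
~P nand Q = F nand T = T
~Q = ~T = F
P <-> ~Q = T <-> F = F
(~P nand Q) | (P <-> ~Q) = T | F = T
~((~P nand Q) | (P <-> ~Q)) = ~T = F
So Statement 1 is false.

Statement 2: Formalization: ((P <-> ~Q) <-> P) | ~P

~Q = ~T = F
P <-> ~Q = T <-> F = F
(P <-> ~Q) <-> P = F <-> T = F
~P = ~T = F
((P <-> ~Q) <-> P) | ~P = F | F = F
So Statement 2 is false.

Statement 3: Parsed as ((~Q <-> P) | (~P nor ~Q)) <-> P

~Q = ~T = F
~Q <-> P = F <-> T = F
~P = ~T = F
~Q = ~T = F
~P nor ~Q = F nor F = T
(~Q <-> P) | (~P nor ~Q) = F | T = T
((~Q <-> P) | (~P nor ~Q)) <-> P = T <-> T = T
Hence Statement 3 is true.

Count: 1.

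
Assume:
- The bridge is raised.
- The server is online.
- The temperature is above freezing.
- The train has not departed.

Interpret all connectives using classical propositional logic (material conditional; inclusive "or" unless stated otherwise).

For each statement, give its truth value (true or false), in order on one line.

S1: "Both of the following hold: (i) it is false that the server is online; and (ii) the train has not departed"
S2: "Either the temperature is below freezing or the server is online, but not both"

S1 False; S2 True

Let Q = "the server is online" (T), S = "the train has departed" (F), R = "the temperature is below freezing" (F).

S1: Formalization: ~Q & ~S

~Q = ~T = F
~S = ~F = T
~Q & ~S = F & T = F
Thus S1 is false.

S2: Formalization: R xor Q

R xor Q = F xor T = T
So S2 is true.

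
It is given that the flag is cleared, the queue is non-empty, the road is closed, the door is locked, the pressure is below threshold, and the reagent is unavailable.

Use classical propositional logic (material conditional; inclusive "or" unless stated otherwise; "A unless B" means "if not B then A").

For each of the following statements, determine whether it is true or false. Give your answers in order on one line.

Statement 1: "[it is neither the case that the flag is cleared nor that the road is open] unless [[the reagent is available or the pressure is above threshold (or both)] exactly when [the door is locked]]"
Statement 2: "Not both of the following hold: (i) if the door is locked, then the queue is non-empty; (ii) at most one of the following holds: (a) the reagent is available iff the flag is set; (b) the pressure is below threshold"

Statement 1 F / Statement 2 T

Let P = "the flag is set" (F), V = "the road is closed" (T), S = "the reagent is available" (F), Q = "the pressure is above threshold" (F), L = "the door is locked" (T), K = "the queue is empty" (F).

Statement 1: Formalization: (¬P ↓ ¬V) ∨ ((S ∨ Q) ↔ L)

¬P = ¬F = T
¬V = ¬T = F
¬P ↓ ¬V = T ↓ F = F
S ∨ Q = F ∨ F = F
(S ∨ Q) ↔ L = F ↔ T = F
(¬P ↓ ¬V) ∨ ((S ∨ Q) ↔ L) = F ∨ F = F
Thus Statement 1 is false.

Statement 2: Formalization: (L → ¬K) ↑ ((S ↔ P) ↑ ¬Q)

¬K = ¬F = T
L → ¬K = T → T = T
S ↔ P = F ↔ F = T
¬Q = ¬F = T
(S ↔ P) ↑ ¬Q = T ↑ T = F
(L → ¬K) ↑ ((S ↔ P) ↑ ¬Q) = T ↑ F = T
Hence Statement 2 is true.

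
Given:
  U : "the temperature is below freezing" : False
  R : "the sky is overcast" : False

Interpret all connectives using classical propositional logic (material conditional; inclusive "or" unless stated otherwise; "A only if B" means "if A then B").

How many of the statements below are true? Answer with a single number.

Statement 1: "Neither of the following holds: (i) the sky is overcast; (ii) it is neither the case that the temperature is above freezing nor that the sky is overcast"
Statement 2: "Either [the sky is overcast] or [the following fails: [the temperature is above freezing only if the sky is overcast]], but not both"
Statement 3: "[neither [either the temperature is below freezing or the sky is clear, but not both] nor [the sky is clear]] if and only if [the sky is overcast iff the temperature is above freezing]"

3

Statement 1: In symbols: R nor (~U nor R)

~U = ~F = T
~U nor R = T nor F = F
R nor (~U nor R) = F nor F = T
Thus Statement 1 is true.

Statement 2: Formalization: R xor ~(~U -> R)

~U = ~F = T
~U -> R = T -> F = F
~(~U -> R) = ~F = T
R xor ~(~U -> R) = F xor T = T
So Statement 2 is true.

Statement 3: In symbols: ((U xor ~R) nor ~R) <-> (R <-> ~U)

~R = ~F = T
U xor ~R = F xor T = T
~R = ~F = T
(U xor ~R) nor ~R = T nor T = F
~U = ~F = T
R <-> ~U = F <-> T = F
((U xor ~R) nor ~R) <-> (R <-> ~U) = F <-> F = T
So Statement 3 is true.

3 of the 3 statements are true.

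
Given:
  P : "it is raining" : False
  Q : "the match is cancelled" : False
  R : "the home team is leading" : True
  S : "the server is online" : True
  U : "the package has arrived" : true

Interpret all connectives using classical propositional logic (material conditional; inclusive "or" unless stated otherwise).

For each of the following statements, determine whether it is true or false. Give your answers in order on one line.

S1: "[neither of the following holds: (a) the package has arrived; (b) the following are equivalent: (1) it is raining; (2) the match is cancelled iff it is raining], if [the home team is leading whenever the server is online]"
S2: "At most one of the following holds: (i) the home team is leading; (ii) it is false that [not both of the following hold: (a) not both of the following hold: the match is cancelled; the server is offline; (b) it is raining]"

S1: Formalization: (S -> R) -> (U nor (P iff (Q iff P)))

S -> R = True -> True = True
Q iff P = False iff False = True
P iff (Q iff P) = False iff True = False
U nor (P iff (Q iff P)) = True nor False = False
(S -> R) -> (U nor (P iff (Q iff P))) = True -> False = False
So S1 is false.

S2: Parsed as R nand not ((Q nand not S) nand P)

not S = not True = False
Q nand not S = False nand False = True
(Q nand not S) nand P = True nand False = True
not ((Q nand not S) nand P) = not True = False
R nand not ((Q nand not S) nand P) = True nand False = True
So S2 is true.

S1 False / S2 True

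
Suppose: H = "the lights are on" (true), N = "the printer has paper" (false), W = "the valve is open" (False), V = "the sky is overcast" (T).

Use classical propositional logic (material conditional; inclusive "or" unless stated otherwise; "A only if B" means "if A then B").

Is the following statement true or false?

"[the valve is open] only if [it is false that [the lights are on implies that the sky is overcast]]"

Parsed as W → ¬(H → V)

H → V = T → T = T
¬(H → V) = ¬T = F
W → ¬(H → V) = F → F = T

true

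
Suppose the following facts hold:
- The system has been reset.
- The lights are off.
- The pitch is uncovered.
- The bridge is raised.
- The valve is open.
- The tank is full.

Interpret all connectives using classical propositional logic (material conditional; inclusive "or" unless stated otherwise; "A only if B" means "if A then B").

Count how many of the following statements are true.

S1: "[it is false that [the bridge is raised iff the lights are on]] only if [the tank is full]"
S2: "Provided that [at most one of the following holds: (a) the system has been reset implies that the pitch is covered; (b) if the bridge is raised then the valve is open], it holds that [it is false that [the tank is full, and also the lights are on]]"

Let S = "the bridge is raised" (T), Q = "the lights are on" (F), V = "the tank is full" (T), P = "the system has been reset" (T), R = "the pitch is covered" (F), U = "the valve is open" (T).

S1: This is ¬(S ↔ Q) → V.

S ↔ Q = T ↔ F = F
¬(S ↔ Q) = ¬F = T
¬(S ↔ Q) → V = T → T = T
So S1 is true.

S2: Formalization: ((P → R) ↑ (S → U)) → ¬(V ∧ Q)

P → R = T → F = F
S → U = T → T = T
(P → R) ↑ (S → U) = F ↑ T = T
V ∧ Q = T ∧ F = F
¬(V ∧ Q) = ¬F = T
((P → R) ↑ (S → U)) → ¬(V ∧ Q) = T → T = T
Hence S2 is true.

2 of the 2 statements are true.

2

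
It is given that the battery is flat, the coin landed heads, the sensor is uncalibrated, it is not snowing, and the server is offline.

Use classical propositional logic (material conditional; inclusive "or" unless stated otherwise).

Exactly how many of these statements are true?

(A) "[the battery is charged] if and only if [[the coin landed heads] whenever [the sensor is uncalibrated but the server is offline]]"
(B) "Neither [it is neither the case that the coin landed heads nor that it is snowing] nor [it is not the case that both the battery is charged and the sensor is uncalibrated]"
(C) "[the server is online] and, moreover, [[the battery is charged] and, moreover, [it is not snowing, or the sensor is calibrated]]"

Let D = "the battery is charged" (F), V = "the sensor is calibrated" (F), U = "the server is online" (F), H = "the coin landed heads" (T), Q = "it is snowing" (F).

(A): This is D <-> ((~V & ~U) -> H).

~V = ~F = T
~U = ~F = T
~V & ~U = T & T = T
(~V & ~U) -> H = T -> T = T
D <-> ((~V & ~U) -> H) = F <-> T = F
So (A) is false.

(B): Parsed as (H nor Q) nor (D nand ~V)

H nor Q = T nor F = F
~V = ~F = T
D nand ~V = F nand T = T
(H nor Q) nor (D nand ~V) = F nor T = F
Thus (B) is false.

(C): Parsed as U & (D & (~Q | V))

~Q = ~F = T
~Q | V = T | F = T
D & (~Q | V) = F & T = F
U & (D & (~Q | V)) = F & F = F
Thus (C) is false.

Count: 0.

0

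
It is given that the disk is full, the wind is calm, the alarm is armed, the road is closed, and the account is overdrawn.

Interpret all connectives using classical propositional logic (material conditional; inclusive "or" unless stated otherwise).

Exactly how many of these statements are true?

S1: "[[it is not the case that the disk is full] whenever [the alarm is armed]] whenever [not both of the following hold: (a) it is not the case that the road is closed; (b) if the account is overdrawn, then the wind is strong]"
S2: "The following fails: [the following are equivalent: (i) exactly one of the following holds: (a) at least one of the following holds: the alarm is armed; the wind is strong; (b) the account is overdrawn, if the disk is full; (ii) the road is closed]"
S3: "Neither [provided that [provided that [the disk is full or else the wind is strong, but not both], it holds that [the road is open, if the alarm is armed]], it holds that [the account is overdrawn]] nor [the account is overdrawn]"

1

Let W = "the road is closed" (T), K = "the account is overdrawn" (T), L = "the wind is strong" (F), D = "the alarm is armed" (T), U = "the disk is full" (T).

S1: This is (¬W ↑ (K → L)) → (D → ¬U).

¬W = ¬T = F
K → L = T → F = F
¬W ↑ (K → L) = F ↑ F = T
¬U = ¬T = F
D → ¬U = T → F = F
(¬W ↑ (K → L)) → (D → ¬U) = T → F = F
Hence S1 is false.

S2: In symbols: ¬(((D ∨ L) ⊕ (U → K)) ↔ W)

D ∨ L = T ∨ F = T
U → K = T → T = T
(D ∨ L) ⊕ (U → K) = T ⊕ T = F
((D ∨ L) ⊕ (U → K)) ↔ W = F ↔ T = F
¬(((D ∨ L) ⊕ (U → K)) ↔ W) = ¬F = T
Thus S2 is true.

S3: Formalization: (((U ⊕ L) → (D → ¬W)) → K) ↓ K

U ⊕ L = T ⊕ F = T
¬W = ¬T = F
D → ¬W = T → F = F
(U ⊕ L) → (D → ¬W) = T → F = F
((U ⊕ L) → (D → ¬W)) → K = F → T = T
(((U ⊕ L) → (D → ¬W)) → K) ↓ K = T ↓ T = F
Thus S3 is false.

True statements: 1 (S2).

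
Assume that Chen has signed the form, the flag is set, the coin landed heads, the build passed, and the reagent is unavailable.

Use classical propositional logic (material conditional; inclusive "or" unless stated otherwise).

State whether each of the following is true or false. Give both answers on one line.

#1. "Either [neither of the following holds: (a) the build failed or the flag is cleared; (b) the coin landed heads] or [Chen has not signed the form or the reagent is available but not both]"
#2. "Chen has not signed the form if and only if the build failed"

Let S = "the build passed" (True), Q = "the flag is set" (True), R = "the coin landed heads" (True), P = "Chen has signed the form" (True), U = "the reagent is available" (False).

#1: In symbols: ((not S or not Q) nor R) or (not P xor U)

not S = not True = False
not Q = not True = False
not S or not Q = False or False = False
(not S or not Q) nor R = False nor True = False
not P = not True = False
not P xor U = False xor False = False
((not S or not Q) nor R) or (not P xor U) = False or False = False
So #1 is false.

#2: This is not P iff not S.

not P = not True = False
not S = not True = False
not P iff not S = False iff False = True
So #2 is true.

#1 False; #2 True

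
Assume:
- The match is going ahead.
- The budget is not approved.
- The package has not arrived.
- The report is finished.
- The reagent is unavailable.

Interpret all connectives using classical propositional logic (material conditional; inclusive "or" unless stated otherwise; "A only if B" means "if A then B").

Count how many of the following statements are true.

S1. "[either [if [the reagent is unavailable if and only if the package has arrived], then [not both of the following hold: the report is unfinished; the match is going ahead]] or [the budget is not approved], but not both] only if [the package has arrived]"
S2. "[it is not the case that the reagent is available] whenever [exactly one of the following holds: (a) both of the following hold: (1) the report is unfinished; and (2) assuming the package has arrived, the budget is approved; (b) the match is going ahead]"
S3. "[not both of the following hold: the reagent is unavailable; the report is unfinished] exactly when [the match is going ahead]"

3

Let V = "the reagent is available" (F), U = "the package has arrived" (F), M = "the report is finished" (T), H = "the match is cancelled" (F), S = "the budget is approved" (F).

S1: This is (((~V <-> U) -> (~M nand ~H)) xor ~S) -> U.

~V = ~F = T
~V <-> U = T <-> F = F
~M = ~T = F
~H = ~F = T
~M nand ~H = F nand T = T
(~V <-> U) -> (~M nand ~H) = F -> T = T
~S = ~F = T
((~V <-> U) -> (~M nand ~H)) xor ~S = T xor T = F
(((~V <-> U) -> (~M nand ~H)) xor ~S) -> U = F -> F = T
So S1 is true.

S2: Parsed as ((~M & (U -> S)) xor ~H) -> ~V

~M = ~T = F
U -> S = F -> F = T
~M & (U -> S) = F & T = F
~H = ~F = T
(~M & (U -> S)) xor ~H = F xor T = T
~V = ~F = T
((~M & (U -> S)) xor ~H) -> ~V = T -> T = T
Thus S2 is true.

S3: Parsed as (~V nand ~M) <-> ~H

~V = ~F = T
~M = ~T = F
~V nand ~M = T nand F = T
~H = ~F = T
(~V nand ~M) <-> ~H = T <-> T = T
So S3 is true.

3 of the 3 statements are true (S1, S2, S3).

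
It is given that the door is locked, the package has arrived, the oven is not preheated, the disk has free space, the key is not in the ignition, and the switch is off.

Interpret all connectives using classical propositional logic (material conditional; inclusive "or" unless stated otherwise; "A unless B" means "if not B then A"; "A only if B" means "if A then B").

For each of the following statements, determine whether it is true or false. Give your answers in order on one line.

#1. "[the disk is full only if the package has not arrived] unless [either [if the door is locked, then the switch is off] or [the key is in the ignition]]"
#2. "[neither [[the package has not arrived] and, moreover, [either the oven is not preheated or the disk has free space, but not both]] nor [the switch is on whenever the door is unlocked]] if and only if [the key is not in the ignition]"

#1 True / #2 False

Let S = "the disk is full" (False), Q = "the package has arrived" (True), P = "the door is locked" (True), V = "the switch is on" (False), U = "the key is in the ignition" (False), R = "the oven is preheated" (False).

#1: In symbols: (S -> not Q) or ((P -> not V) or U)

not Q = not True = False
S -> not Q = False -> False = True
not V = not False = True
P -> not V = True -> True = True
(P -> not V) or U = True or False = True
(S -> not Q) or ((P -> not V) or U) = True or True = True
Thus #1 is true.

#2: Formalization: ((not Q and (not R xor not S)) nor (not P -> V)) iff not U

not Q = not True = False
not R = not False = True
not S = not False = True
not R xor not S = True xor True = False
not Q and (not R xor not S) = False and False = False
not P = not True = False
not P -> V = False -> False = True
(not Q and (not R xor not S)) nor (not P -> V) = False nor True = False
not U = not False = True
((not Q and (not R xor not S)) nor (not P -> V)) iff not U = False iff True = False
Thus #2 is false.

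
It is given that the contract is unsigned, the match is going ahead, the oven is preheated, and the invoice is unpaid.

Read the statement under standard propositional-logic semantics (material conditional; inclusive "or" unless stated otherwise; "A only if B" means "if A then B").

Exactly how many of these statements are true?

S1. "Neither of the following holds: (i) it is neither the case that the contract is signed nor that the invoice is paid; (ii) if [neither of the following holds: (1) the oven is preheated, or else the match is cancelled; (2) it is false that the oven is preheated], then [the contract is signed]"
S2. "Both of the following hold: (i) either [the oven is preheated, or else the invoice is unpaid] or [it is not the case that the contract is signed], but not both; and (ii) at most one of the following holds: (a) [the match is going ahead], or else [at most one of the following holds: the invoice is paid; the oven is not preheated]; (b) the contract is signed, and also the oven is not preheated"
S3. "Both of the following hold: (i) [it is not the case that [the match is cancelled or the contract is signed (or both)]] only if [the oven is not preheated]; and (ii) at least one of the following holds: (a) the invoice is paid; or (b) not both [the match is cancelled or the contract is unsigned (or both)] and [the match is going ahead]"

Let P = "the contract is signed" (False), S = "the invoice is paid" (False), R = "the oven is preheated" (True), Q = "the match is cancelled" (False).

S1: In symbols: (P nor S) nor (((R or Q) nor not R) -> P)

P nor S = False nor False = True
R or Q = True or False = True
not R = not True = False
(R or Q) nor not R = True nor False = False
((R or Q) nor not R) -> P = False -> False = True
(P nor S) nor (((R or Q) nor not R) -> P) = True nor True = False
So S1 is false.

S2: This is ((R or not S) xor not P) and ((not Q or (S nand not R)) nand (P and not R)).

not S = not False = True
R or not S = True or True = True
not P = not False = True
(R or not S) xor not P = True xor True = False
not Q = not False = True
not R = not True = False
S nand not R = False nand False = True
not Q or (S nand not R) = True or True = True
not R = not True = False
P and not R = False and False = False
(not Q or (S nand not R)) nand (P and not R) = True nand False = True
((R or not S) xor not P) and ((not Q or (S nand not R)) nand (P and not R)) = False and True = False
Hence S2 is false.

S3: Parsed as (not (Q or P) -> not R) and (S or ((Q or not P) nand not Q))

Q or P = False or False = False
not (Q or P) = not False = True
not R = not True = False
not (Q or P) -> not R = True -> False = False
not P = not False = True
Q or not P = False or True = True
not Q = not False = True
(Q or not P) nand not Q = True nand True = False
S or ((Q or not P) nand not Q) = False or False = False
(not (Q or P) -> not R) and (S or ((Q or not P) nand not Q)) = False and False = False
Thus S3 is false.

True statements: 0 (none).

0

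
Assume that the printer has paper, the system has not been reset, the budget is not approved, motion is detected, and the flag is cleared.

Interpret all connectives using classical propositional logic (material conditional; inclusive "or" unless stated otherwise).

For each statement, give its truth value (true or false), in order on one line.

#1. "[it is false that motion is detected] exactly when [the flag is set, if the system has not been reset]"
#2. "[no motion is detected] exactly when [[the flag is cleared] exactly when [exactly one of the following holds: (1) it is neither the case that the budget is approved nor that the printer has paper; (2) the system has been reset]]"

#1 True, #2 True

Let S = "motion is detected" (T), Q = "the system has been reset" (F), U = "the flag is set" (F), R = "the budget is approved" (F), P = "the printer has paper" (T).

#1: Parsed as ~S <-> (~Q -> U)

~S = ~T = F
~Q = ~F = T
~Q -> U = T -> F = F
~S <-> (~Q -> U) = F <-> F = T
So #1 is true.

#2: Parsed as ~S <-> (~U <-> ((R nor P) xor Q))

~S = ~T = F
~U = ~F = T
R nor P = F nor T = F
(R nor P) xor Q = F xor F = F
~U <-> ((R nor P) xor Q) = T <-> F = F
~S <-> (~U <-> ((R nor P) xor Q)) = F <-> F = T
So #2 is true.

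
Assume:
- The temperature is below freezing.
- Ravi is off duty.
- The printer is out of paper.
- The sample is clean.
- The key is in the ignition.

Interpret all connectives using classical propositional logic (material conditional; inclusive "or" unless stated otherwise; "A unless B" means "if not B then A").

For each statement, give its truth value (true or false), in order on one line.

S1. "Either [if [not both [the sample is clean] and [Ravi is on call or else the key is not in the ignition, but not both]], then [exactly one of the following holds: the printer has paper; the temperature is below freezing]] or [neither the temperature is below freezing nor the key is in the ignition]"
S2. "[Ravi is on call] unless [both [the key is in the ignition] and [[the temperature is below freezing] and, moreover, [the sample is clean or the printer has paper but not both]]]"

S1 T, S2 T

Let H = "the sample is contaminated" (F), D = "Ravi is on call" (F), G = "the key is in the ignition" (T), U = "the printer has paper" (F), W = "the temperature is below freezing" (T).

S1: In symbols: ((¬H ↑ (D ⊕ ¬G)) → (U ⊕ W)) ∨ (W ↓ G)

¬H = ¬F = T
¬G = ¬T = F
D ⊕ ¬G = F ⊕ F = F
¬H ↑ (D ⊕ ¬G) = T ↑ F = T
U ⊕ W = F ⊕ T = T
(¬H ↑ (D ⊕ ¬G)) → (U ⊕ W) = T → T = T
W ↓ G = T ↓ T = F
((¬H ↑ (D ⊕ ¬G)) → (U ⊕ W)) ∨ (W ↓ G) = T ∨ F = T
Thus S1 is true.

S2: Parsed as D ∨ (G ∧ (W ∧ (¬H ⊕ U)))

¬H = ¬F = T
¬H ⊕ U = T ⊕ F = T
W ∧ (¬H ⊕ U) = T ∧ T = T
G ∧ (W ∧ (¬H ⊕ U)) = T ∧ T = T
D ∨ (G ∧ (W ∧ (¬H ⊕ U))) = F ∨ T = T
So S2 is true.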